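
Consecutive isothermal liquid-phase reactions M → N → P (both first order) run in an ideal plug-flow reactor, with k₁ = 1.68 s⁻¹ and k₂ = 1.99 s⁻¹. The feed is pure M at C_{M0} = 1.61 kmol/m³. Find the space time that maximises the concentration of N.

0.546 s

The intermediate peaks when r₁ = r₂, i.e. k₁e^(−k₁τ) = k₂e^(−k₂τ), giving τ_opt = ln(k₂/k₁)/(k₂−k₁).
= ln(1.99/1.68)/(1.99−1.68) = ln(1.185)/0.3100 = 0.1693/0.3100 = 0.546 s.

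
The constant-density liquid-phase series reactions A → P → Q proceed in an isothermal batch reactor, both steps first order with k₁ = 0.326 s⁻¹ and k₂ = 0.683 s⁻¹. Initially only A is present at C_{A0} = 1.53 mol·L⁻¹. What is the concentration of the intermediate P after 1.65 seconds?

For first-order series with pure A initially, C_P(t) = k₁C_{A0}/(k₂−k₁)·(e^(−k₁t) − e^(−k₂t)).
e^(−k₁t) = e^(−0.326×1.65) = e^(−0.5379) = 0.5840; e^(−k₂t) = e^(−1.127) = 0.3240.
C_P = 0.326×1.53/(0.683−0.326) × (0.5840−0.3240) = 1.397×0.2600 = 0.3632 mol·L⁻¹.

0.363 mol·L⁻¹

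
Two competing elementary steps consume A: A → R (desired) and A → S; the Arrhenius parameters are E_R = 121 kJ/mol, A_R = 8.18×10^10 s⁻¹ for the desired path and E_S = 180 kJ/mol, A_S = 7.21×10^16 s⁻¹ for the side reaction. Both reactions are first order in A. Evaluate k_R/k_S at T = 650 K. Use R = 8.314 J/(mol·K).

0.0626

Since both paths have the same order in A, the concentration cancels and S_{R/S} = k_R/k_S = (A_R/A_S)·exp[(E_S−E_R)/(RT)].
(E_S−E_R)/(RT) = (180−121)×10³/(8.314×650) = 59000/5404 = 10.92.
k_R/k_S = (8.18×10^10/7.21×10^16)·exp(10.92) = 1.135×10^-6 × 55140 = 0.0626.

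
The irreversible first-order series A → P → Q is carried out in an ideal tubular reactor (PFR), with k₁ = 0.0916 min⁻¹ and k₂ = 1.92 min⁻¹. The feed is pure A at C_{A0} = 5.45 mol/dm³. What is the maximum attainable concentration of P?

At the optimum, C_{P,max}/C_{A0} = (k₁/k₂)^[k₂/(k₂−k₁)].
= (0.0916/1.92)^(1.92/(1.92−0.0916)) = (0.04771)^(1.050) = 0.04096.
C_{P,max} = 0.04096×5.45 = 0.223 mol/dm³.

0.223 mol/dm³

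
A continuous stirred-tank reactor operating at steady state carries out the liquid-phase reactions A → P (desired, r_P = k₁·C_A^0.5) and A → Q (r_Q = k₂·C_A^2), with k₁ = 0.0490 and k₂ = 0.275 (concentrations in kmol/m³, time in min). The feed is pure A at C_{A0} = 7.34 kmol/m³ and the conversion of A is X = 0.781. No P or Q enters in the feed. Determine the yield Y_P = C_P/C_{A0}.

Exit C_A = C_{A0}(1−X) = 7.34×0.219 = 1.607 kmol/m³.
In a CSTR the entire volume is at exit conditions, so r_P = 0.0490×1.607^0.5 = 0.06212 and r_Q = 0.275×1.607^2 = 0.7106.
Fraction of consumed A going to P: r_P/(r_P+r_Q) = 0.08040.
C_P = 0.08040·C_{A0}·X = 0.08040×7.34×0.781 = 0.461 kmol/m³; Y_P = C_P/C_{A0} = 0.0628.

0.0628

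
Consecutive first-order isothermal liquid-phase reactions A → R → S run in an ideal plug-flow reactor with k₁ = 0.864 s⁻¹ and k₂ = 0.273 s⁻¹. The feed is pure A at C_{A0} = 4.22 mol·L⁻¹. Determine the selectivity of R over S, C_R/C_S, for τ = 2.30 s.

For first-order series with pure A initially, C_R(τ) = k₁C_{A0}/(k₂−k₁)·(e^(−k₁τ) − e^(−k₂τ)).
e^(−k₁τ) = e^(−0.864×2.30) = e^(−1.987) = 0.1371; e^(−k₂τ) = e^(−0.6279) = 0.5337.
C_R = 0.864×4.22/(0.273−0.864) × (0.1371−0.5337) = (-6.169)×(-0.3966) = 2.447 mol·L⁻¹.
C_A = C_{A0}e^(−k₁τ) = 0.5785 mol·L⁻¹, so C_S = C_{A0}−C_A−C_R = 1.195 mol·L⁻¹; C_R/C_S = 2.05.

2.05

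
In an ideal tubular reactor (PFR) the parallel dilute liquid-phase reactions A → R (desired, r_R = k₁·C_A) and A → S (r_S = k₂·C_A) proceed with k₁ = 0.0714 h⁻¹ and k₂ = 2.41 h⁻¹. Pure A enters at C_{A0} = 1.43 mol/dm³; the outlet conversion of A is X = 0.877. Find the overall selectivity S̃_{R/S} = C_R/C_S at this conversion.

0.0296

C_A = C_{A0}(1−X) = 0.1759 mol/dm³.
Both paths are first order in A, so the instantaneous fraction to R is constant: dC_R/d(−C_A) = k₁/(k₁+k₂) = 0.02877.
C_R = 0.02877·(C_{A0}−C_A) = 0.02877×1.254 = 0.0361 mol/dm³.
C_S = (C_{A0}−C_A)−C_R = 1.218 mol/dm³; S̃_{R/S} = 0.03609/1.218 = 0.0296.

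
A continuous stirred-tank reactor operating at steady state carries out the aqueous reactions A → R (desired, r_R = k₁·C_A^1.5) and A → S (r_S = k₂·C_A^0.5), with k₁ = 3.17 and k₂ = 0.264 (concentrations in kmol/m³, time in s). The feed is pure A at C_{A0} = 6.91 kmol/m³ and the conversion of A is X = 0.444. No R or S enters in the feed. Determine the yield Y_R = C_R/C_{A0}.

0.435

Exit C_A = C_{A0}(1−X) = 6.91×0.556 = 3.842 kmol/m³.
Rates in a CSTR are evaluated at the outlet concentration: r_R = 3.17×3.842^1.5 = 23.87, r_S = 0.264×3.842^0.5 = 0.5175.
Fraction of consumed A going to R: r_R/(r_R+r_S) = 0.9788.
C_R = 0.9788·C_{A0}·X = 0.9788×6.91×0.444 = 3.00 kmol/m³; Y_R = C_R/C_{A0} = 0.435.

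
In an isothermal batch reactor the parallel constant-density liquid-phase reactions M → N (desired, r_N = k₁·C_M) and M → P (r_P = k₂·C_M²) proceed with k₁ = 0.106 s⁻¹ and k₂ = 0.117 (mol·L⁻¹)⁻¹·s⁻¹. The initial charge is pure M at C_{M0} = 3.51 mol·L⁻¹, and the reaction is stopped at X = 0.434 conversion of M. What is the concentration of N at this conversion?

0.383 mol·L⁻¹

C_M = C_{M0}(1−X) = 1.987 mol·L⁻¹.
Along a PFR/batch, dC_N/dC_M = −r_N/(r_N+r_P) = −k₁/(k₁+k₂·C_M).
Integrating from C_{M0} to C_M: C_N = (0.106/0.117)·ln[(0.106+0.117·3.51)/(0.106+0.117·1.99)] = 0.9060·ln(0.5167/0.3384) = 0.3833 mol·L⁻¹.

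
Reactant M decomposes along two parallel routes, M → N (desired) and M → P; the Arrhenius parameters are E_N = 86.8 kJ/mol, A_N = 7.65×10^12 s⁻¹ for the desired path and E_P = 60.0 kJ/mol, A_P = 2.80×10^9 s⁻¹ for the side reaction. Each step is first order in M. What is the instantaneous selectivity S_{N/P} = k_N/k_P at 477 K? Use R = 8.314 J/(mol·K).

k_N/k_P = (A_N/A_P)·exp[−(E_N−E_P)/(RT)] = (A_N/A_P)·exp[(E_P−E_N)/(RT)].
(E_P−E_N)/(RT) = (60.0−86.8)×10³/(8.314×477) = -26800/3966 = -6.758.
k_N/k_P = (7.65×10^12/2.80×10^9)·exp(-6.758) = 2732 × 0.001162 = 3.17.

3.17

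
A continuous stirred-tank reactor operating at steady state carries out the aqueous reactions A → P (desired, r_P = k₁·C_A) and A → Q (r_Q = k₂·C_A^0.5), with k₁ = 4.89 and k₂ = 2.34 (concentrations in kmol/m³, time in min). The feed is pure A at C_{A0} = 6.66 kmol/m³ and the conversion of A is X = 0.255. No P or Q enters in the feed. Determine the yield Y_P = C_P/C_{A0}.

0.210

Exit C_A = C_{A0}(1−X) = 6.66×0.745 = 4.962 kmol/m³.
Rates in a CSTR are evaluated at the outlet concentration: r_P = 4.89×4.962 = 24.26, r_Q = 2.34×4.962^0.5 = 5.212.
Fraction of consumed A going to P: r_P/(r_P+r_Q) = 0.8232.
C_P = 0.8232·C_{A0}·X = 0.8232×6.66×0.255 = 1.40 kmol/m³; Y_P = C_P/C_{A0} = 0.210.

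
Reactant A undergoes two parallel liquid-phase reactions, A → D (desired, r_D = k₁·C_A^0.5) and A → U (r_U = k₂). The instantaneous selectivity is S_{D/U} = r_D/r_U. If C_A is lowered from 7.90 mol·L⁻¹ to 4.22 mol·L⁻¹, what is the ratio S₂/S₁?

S_{D/U} = (k₁/k₂)·C_A^0.5, so S₂/S₁ = (C_{A,2}/C_{A,1})^0.5.
= (4.22/7.90)^0.5 = (0.5342)^0.5 = 0.731.

0.731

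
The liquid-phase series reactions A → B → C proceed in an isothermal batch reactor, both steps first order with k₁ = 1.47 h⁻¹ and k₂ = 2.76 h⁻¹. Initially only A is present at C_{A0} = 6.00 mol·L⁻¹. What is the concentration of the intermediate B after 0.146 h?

The intermediate concentration in a first-order A→B→C sequence is C_B = k₁C_{A0}(e^(−k₁t) − e^(−k₂t))/(k₂−k₁).
e^(−k₁t) = e^(−1.47×0.146) = e^(−0.2146) = 0.8068; e^(−k₂t) = e^(−0.4030) = 0.6683.
C_B = 1.47×6.00/(2.76−1.47) × (0.8068−0.6683) = 6.837×0.1385 = 0.9470 mol·L⁻¹.

0.947 mol·L⁻¹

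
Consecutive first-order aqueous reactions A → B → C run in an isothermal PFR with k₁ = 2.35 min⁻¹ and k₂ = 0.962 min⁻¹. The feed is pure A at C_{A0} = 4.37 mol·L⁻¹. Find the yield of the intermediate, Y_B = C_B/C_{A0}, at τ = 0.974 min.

For first-order series with pure A initially, C_B(τ) = k₁C_{A0}/(k₂−k₁)·(e^(−k₁τ) − e^(−k₂τ)).
e^(−k₁τ) = e^(−2.35×0.974) = e^(−2.289) = 0.1014; e^(−k₂τ) = e^(−0.9370) = 0.3918.
C_B = 2.35×4.37/(0.962−2.35) × (0.1014−0.3918) = (-7.399)×(-0.2904) = 2.149 mol·L⁻¹.
Y_B = C_B/C_{A0} = 2.149/4.37 = 0.492.

0.492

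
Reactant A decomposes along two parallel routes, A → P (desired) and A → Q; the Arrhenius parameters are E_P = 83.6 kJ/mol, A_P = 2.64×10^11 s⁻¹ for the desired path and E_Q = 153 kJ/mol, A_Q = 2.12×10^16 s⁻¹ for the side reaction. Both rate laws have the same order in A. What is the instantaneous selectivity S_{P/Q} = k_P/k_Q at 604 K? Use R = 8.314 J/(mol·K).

Since both paths have the same order in A, the concentration cancels and S_{P/Q} = k_P/k_Q = (A_P/A_Q)·exp[(E_Q−E_P)/(RT)].
(E_Q−E_P)/(RT) = (153−83.6)×10³/(8.314×604) = 69400/5022 = 13.82.
k_P/k_Q = (2.64×10^11/2.12×10^16)·exp(13.82) = 1.245×10^-5 × 1.005×10^6 = 12.5.

12.5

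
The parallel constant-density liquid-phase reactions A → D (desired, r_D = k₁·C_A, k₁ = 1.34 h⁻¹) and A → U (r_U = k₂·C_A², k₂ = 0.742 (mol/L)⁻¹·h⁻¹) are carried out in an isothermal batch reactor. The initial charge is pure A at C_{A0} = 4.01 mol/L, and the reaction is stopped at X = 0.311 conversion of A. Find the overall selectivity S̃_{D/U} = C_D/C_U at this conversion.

C_A = C_{A0}(1−X) = 2.763 mol/L.
Along a PFR/batch, dC_D/dC_A = −r_D/(r_D+r_U) = −k₁/(k₁+k₂·C_A).
Integrating from C_{A0} to C_A: C_D = (1.34/0.742)·ln[(1.34+0.742·4.01)/(1.34+0.742·2.76)] = 1.806·ln(4.315/3.390) = 0.4359 mol/L.
C_U = (C_{A0}−C_A)−C_D = 0.8113 mol/L; S̃_{D/U} = 0.4359/0.8113 = 0.537.

0.537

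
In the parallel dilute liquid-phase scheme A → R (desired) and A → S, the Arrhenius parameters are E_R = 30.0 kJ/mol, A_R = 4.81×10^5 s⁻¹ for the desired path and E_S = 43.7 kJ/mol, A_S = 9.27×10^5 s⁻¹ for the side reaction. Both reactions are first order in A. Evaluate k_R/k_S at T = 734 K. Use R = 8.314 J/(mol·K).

4.90

Since both paths have the same order in A, the concentration cancels and S_{R/S} = k_R/k_S = (A_R/A_S)·exp[(E_S−E_R)/(RT)].
(E_S−E_R)/(RT) = (43.7−30.0)×10³/(8.314×734) = 13700/6102 = 2.245.
k_R/k_S = (4.81×10^5/9.27×10^5)·exp(2.245) = 0.5189 × 9.440 = 4.90.
Since E_R < E_S, lowering the temperature improves selectivity toward R.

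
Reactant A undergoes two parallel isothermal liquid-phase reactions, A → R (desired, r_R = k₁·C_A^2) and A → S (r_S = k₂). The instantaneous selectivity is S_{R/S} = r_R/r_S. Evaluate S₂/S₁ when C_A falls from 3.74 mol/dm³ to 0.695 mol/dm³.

S_{R/S} = (k₁/k₂)·C_A^2, so S₂/S₁ = (C_{A,2}/C_{A,1})^2.
= (0.695/3.74)^2 = (0.1858)^2 = 0.0345.
Selectivity toward R falls as C_A falls — high-concentration operation is favoured.

0.0345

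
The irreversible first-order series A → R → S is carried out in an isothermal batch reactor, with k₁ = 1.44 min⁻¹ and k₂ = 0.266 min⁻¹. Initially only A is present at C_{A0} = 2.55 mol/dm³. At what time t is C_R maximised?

1.44 min

Setting dC_R/dt = 0 gives t_opt = ln(k₂/k₁)/(k₂−k₁).
= ln(0.266/1.44)/(0.266−1.44) = ln(0.1847)/-1.174 = -1.689/-1.174 = 1.44 min.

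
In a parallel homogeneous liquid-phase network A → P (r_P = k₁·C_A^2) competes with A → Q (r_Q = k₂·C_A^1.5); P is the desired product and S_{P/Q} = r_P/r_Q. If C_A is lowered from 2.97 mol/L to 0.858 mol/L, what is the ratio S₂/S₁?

0.537

S_{P/Q} = (k₁/k₂)·C_A^0.5, so S₂/S₁ = (C_{A,2}/C_{A,1})^0.5.
= (0.858/2.97)^0.5 = (0.2889)^0.5 = 0.537.
Selectivity toward P falls as C_A falls — high-concentration operation is favoured.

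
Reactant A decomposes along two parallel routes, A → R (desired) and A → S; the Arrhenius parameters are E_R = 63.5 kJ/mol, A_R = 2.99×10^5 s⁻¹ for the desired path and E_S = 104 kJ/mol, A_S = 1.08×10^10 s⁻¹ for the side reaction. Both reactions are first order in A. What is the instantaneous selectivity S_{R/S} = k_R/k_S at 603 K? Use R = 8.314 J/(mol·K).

0.0893

Since both paths have the same order in A, the concentration cancels and S_{R/S} = k_R/k_S = (A_R/A_S)·exp[(E_S−E_R)/(RT)].
(E_S−E_R)/(RT) = (104−63.5)×10³/(8.314×603) = 40500/5013 = 8.078.
k_R/k_S = (2.99×10^5/1.08×10^10)·exp(8.078) = 2.769×10^-5 × 3224 = 0.0893.
Since E_R < E_S, lowering the temperature improves selectivity toward R.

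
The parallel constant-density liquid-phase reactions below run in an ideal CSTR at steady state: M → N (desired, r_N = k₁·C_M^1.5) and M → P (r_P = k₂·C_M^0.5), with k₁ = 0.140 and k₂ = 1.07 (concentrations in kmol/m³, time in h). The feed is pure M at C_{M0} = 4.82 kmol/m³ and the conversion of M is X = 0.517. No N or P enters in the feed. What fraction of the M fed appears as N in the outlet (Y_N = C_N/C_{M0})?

0.121

Exit C_M = C_{M0}(1−X) = 4.82×0.483 = 2.328 kmol/m³.
A CSTR operates uniformly at the exit composition, giving r_N = 0.4973 and r_P = 1.633 (each k·C_M^n at C_M = 2.328).
Fraction of consumed M going to N: r_N/(r_N+r_P) = 0.2335.
C_N = 0.2335·C_{M0}·X = 0.2335×4.82×0.517 = 0.582 kmol/m³; Y_N = C_N/C_{M0} = 0.121.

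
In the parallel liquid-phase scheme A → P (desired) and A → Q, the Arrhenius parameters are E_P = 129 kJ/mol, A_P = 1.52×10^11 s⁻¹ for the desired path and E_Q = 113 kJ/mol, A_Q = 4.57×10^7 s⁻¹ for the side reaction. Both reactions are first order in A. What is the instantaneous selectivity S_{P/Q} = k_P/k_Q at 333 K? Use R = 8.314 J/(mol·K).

10.3

Since both paths have the same order in A, the concentration cancels and S_{P/Q} = k_P/k_Q = (A_P/A_Q)·exp[(E_Q−E_P)/(RT)].
(E_Q−E_P)/(RT) = (113−129)×10³/(8.314×333) = -16000/2769 = -5.779.
k_P/k_Q = (1.52×10^11/4.57×10^7)·exp(-5.779) = 3326 × 0.003091 = 10.3.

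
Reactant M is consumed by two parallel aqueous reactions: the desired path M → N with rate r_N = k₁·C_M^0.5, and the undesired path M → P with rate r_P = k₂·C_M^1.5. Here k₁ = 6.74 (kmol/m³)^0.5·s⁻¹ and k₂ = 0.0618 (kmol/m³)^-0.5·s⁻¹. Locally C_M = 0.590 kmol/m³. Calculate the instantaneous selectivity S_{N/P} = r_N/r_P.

S_{N/P} = r_N/r_P = (k₁·C_M^0.5)/(k₂·C_M^1.5) = (k₁/k₂)·C_M⁻¹.
= (6.74×0.5900^0.5) / (0.0618×0.5900^1.5) = 5.177/0.02801 = 185.
The undesired path is higher order in M, so low C_M (CSTR or dilute feed) favours N.

185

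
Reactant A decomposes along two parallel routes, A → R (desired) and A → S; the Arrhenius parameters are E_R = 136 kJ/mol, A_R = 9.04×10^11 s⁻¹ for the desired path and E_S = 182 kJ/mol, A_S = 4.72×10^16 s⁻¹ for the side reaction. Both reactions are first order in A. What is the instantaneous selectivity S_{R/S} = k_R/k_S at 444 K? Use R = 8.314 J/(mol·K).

Since both paths have the same order in A, the concentration cancels and S_{R/S} = k_R/k_S = (A_R/A_S)·exp[(E_S−E_R)/(RT)].
(E_S−E_R)/(RT) = (182−136)×10³/(8.314×444) = 46000/3691 = 12.46.
k_R/k_S = (9.04×10^11/4.72×10^16)·exp(12.46) = 1.915×10^-5 × 2.582×10^5 = 4.94.
Since E_R < E_S, lowering the temperature improves selectivity toward R.

4.94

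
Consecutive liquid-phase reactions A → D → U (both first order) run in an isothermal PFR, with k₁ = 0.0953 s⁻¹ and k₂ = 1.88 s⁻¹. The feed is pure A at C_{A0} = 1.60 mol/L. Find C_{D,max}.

0.0692 mol/L

For a first-order series the maximum intermediate yield is C_{D,max}/C_{A0} = (k₁/k₂)^[k₂/(k₂−k₁)].
= (0.0953/1.88)^(1.88/(1.88−0.0953)) = (0.05069)^(1.053) = 0.04323.
C_{D,max} = 0.04323×1.60 = 0.0692 mol/L.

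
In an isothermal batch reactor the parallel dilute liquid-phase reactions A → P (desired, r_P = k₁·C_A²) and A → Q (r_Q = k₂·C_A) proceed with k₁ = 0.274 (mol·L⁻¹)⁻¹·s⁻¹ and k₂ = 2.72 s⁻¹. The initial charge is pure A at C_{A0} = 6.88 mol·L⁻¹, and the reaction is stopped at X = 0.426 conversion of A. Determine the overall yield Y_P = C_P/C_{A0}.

C_A = C_{A0}(1−X) = 3.949 mol·L⁻¹.
Along a PFR/batch, dC_Q/dC_A = −r_Q/(r_P+r_Q) = −k₂/(k₂+k₁·C_A).
Integrating from C_{A0} to C_A: C_Q = (2.72/0.274)·ln[(2.72+0.274·6.88)/(2.72+0.274·3.95)] = 9.927·ln(4.605/3.802) = 1.902 mol·L⁻¹.
Then C_P = (C_{A0}−C_A) − C_Q = 2.931 − 1.902 = 1.029 mol·L⁻¹.
Y_P = C_P/C_{A0} = 1.029/6.88 = 0.150.

0.150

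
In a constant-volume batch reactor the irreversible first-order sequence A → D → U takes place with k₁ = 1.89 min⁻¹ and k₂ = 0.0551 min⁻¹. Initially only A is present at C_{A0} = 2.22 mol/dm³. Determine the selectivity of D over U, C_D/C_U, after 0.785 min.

36.9

Solving the coupled first-order balances gives C_D(t) = [k₁/(k₂−k₁)]·C_{A0}·(e^(−k₁t) − e^(−k₂t)).
e^(−k₁t) = e^(−1.89×0.785) = e^(−1.484) = 0.2268; e^(−k₂t) = e^(−0.04325) = 0.9577.
C_D = 1.89×2.22/(0.0551−1.89) × (0.2268−0.9577) = (-2.287)×(-0.7309) = 1.671 mol/dm³.
C_A = C_{A0}e^(−k₁t) = 0.5035 mol/dm³, so C_U = C_{A0}−C_A−C_D = 0.04525 mol/dm³; C_D/C_U = 36.9.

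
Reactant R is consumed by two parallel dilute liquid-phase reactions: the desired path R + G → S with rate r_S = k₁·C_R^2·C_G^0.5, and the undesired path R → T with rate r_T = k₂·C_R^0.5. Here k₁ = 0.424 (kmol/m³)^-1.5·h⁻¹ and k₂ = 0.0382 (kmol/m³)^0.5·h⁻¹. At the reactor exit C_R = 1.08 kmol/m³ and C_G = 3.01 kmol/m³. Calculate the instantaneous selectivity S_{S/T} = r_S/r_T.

21.6

S_{S/T} = r_S/r_T = (k₁·C_R^2·C_G^0.5)/(k₂·C_R^0.5) = (k₁/k₂)·C_R^1.5·C_G^0.5.
= (0.424×1.080^2×3.010^0.5) / (0.0382×1.080^0.5) = 0.8580/0.03970 = 21.6.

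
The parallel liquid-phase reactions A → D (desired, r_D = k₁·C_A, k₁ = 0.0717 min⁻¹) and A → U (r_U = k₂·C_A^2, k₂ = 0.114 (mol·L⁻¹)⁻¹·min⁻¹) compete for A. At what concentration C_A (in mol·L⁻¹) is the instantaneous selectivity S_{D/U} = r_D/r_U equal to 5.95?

0.106 mol·L⁻¹

S_{D/U} = (k₁/k₂)·C_A⁻¹ ⇒ C_A = (S·k₂/k₁)^(-1).
= (5.95×0.114/0.0717)^(-1) = (9.460)^(-1) = 0.106 mol·L⁻¹.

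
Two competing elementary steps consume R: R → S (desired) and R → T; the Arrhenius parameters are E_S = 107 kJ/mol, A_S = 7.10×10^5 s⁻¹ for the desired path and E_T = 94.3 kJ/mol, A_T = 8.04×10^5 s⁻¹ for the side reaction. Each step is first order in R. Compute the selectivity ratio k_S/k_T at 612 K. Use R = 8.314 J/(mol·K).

k_S/k_T = (A_S/A_T)·exp[−(E_S−E_T)/(RT)] = (A_S/A_T)·exp[(E_T−E_S)/(RT)].
(E_T−E_S)/(RT) = (94.3−107)×10³/(8.314×612) = -12700/5088 = -2.496.
k_S/k_T = (7.10×10^5/8.04×10^5)·exp(-2.496) = 0.8831 × 0.08242 = 0.0728.

0.0728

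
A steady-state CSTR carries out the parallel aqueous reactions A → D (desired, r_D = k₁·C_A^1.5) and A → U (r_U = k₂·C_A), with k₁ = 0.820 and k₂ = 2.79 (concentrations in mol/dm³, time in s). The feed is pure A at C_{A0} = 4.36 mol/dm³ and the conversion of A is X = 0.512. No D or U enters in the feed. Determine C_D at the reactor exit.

0.670 mol/dm³

Exit C_A = C_{A0}(1−X) = 4.36×0.488 = 2.128 mol/dm³.
In a CSTR the entire volume is at exit conditions, so r_D = 0.820×2.128^1.5 = 2.545 and r_U = 2.79×2.128 = 5.936.
Fraction of consumed A going to D: r_D/(r_D+r_U) = 0.3001.
C_D = 0.3001·C_{A0}·X = 0.3001×4.36×0.512 = 0.670 mol/dm³.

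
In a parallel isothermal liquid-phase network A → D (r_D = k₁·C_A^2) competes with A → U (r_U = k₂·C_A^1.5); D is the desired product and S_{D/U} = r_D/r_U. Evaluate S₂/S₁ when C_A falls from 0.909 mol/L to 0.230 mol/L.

S_{D/U} = (k₁/k₂)·C_A^0.5, so S₂/S₁ = (C_{A,2}/C_{A,1})^0.5.
= (0.230/0.909)^0.5 = (0.2530)^0.5 = 0.503.
Selectivity toward D falls as C_A falls — high-concentration operation is favoured.

0.503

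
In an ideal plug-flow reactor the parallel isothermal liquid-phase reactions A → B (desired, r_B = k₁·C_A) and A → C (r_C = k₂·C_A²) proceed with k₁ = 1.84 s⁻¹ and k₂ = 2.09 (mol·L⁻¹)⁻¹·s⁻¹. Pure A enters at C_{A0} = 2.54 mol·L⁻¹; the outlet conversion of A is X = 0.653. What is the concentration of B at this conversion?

C_A = C_{A0}(1−X) = 0.8814 mol·L⁻¹.
Along a PFR/batch, dC_B/dC_A = −r_B/(r_B+r_C) = −k₁/(k₁+k₂·C_A).
Integrating from C_{A0} to C_A: C_B = (1.84/2.09)·ln[(1.84+2.09·2.54)/(1.84+2.09·0.881)] = 0.8804·ln(7.149/3.682) = 0.5841 mol·L⁻¹.

0.584 mol·L⁻¹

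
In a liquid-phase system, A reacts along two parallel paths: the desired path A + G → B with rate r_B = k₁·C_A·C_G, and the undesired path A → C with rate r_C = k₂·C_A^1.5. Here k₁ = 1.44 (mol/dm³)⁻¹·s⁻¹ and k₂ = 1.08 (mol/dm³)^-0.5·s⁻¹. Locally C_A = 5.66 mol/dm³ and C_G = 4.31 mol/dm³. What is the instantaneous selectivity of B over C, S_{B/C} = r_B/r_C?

S_{B/C} = r_B/r_C = (k₁·C_A·C_G)/(k₂·C_A^1.5) = (k₁/k₂)·C_A^-0.5·C_G.
= (1.44×5.660×4.310) / (1.08×5.660^1.5) = 35.13/14.54 = 2.42.

2.42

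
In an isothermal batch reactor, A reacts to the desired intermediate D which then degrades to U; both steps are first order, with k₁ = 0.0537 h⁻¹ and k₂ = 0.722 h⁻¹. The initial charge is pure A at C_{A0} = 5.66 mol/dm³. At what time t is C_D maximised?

3.89 h

For first-order series the maximum of C_D occurs at t_opt = ln(k₂/k₁)/(k₂−k₁).
= ln(0.722/0.0537)/(0.722−0.0537) = ln(13.45)/0.6683 = 2.599/0.6683 = 3.89 h.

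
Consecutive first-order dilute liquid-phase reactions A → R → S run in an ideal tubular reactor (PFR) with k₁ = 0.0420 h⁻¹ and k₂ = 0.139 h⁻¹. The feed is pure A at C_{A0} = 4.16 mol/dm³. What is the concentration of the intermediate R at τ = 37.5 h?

0.363 mol/dm³

Solving the coupled first-order balances gives C_R(τ) = [k₁/(k₂−k₁)]·C_{A0}·(e^(−k₁τ) − e^(−k₂τ)).
e^(−k₁τ) = e^(−0.0420×37.5) = e^(−1.575) = 0.2070; e^(−k₂τ) = e^(−5.213) = 0.005448.
C_R = 0.0420×4.16/(0.139−0.0420) × (0.2070−0.005448) = 1.801×0.2016 = 0.3631 mol/dm³.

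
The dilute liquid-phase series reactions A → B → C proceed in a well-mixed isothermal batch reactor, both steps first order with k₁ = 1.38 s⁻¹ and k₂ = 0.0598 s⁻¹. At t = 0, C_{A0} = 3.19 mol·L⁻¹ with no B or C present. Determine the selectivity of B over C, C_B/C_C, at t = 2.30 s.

For first-order series with pure A initially, C_B(t) = k₁C_{A0}/(k₂−k₁)·(e^(−k₁t) − e^(−k₂t)).
e^(−k₁t) = e^(−1.38×2.30) = e^(−3.174) = 0.04184; e^(−k₂t) = e^(−0.1375) = 0.8715.
C_B = 1.38×3.19/(0.0598−1.38) × (0.04184−0.8715) = (-3.334)×(-0.8297) = 2.767 mol·L⁻¹.
C_A = C_{A0}e^(−k₁t) = 0.1335 mol·L⁻¹, so C_C = C_{A0}−C_A−C_B = 0.2900 mol·L⁻¹; C_B/C_C = 9.54.

9.54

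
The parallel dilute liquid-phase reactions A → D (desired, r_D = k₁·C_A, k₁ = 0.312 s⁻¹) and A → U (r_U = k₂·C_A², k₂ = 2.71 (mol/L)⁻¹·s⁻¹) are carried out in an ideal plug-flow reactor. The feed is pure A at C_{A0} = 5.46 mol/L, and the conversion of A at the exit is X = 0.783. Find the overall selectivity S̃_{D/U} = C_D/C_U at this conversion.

C_A = C_{A0}(1−X) = 1.185 mol/L.
Along a PFR/batch, dC_D/dC_A = −r_D/(r_D+r_U) = −k₁/(k₁+k₂·C_A).
Integrating from C_{A0} to C_A: C_D = (0.312/2.71)·ln[(0.312+2.71·5.46)/(0.312+2.71·1.18)] = 0.1151·ln(15.11/3.523) = 0.1676 mol/L.
C_U = (C_{A0}−C_A)−C_D = 4.108 mol/L; S̃_{D/U} = 0.1676/4.108 = 0.0408.

0.0408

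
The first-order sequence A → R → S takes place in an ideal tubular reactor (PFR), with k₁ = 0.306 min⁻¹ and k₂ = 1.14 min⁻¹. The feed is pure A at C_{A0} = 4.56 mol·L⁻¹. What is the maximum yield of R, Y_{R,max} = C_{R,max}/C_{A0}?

For a first-order series the maximum intermediate yield is C_{R,max}/C_{A0} = (k₁/k₂)^[k₂/(k₂−k₁)].
= (0.306/1.14)^(1.14/(1.14−0.306)) = (0.2684)^(1.367) = 0.1657.

0.166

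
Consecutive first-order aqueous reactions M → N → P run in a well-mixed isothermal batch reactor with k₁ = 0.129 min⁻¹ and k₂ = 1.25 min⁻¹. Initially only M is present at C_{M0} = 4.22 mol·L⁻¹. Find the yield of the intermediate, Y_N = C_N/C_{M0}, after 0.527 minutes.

0.0480

The intermediate concentration in a first-order A→B→C sequence is C_N = k₁C_{M0}(e^(−k₁t) − e^(−k₂t))/(k₂−k₁).
e^(−k₁t) = e^(−0.129×0.527) = e^(−0.06798) = 0.9343; e^(−k₂t) = e^(−0.6588) = 0.5175.
C_N = 0.129×4.22/(1.25−0.129) × (0.9343−0.5175) = 0.4856×0.4168 = 0.2024 mol·L⁻¹.
Y_N = C_N/C_{M0} = 0.2024/4.22 = 0.0480.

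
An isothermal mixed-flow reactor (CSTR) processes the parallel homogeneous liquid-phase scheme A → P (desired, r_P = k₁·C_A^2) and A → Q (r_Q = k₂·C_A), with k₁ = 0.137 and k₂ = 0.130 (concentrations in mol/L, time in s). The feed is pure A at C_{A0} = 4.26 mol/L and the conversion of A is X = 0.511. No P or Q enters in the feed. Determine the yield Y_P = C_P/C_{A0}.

0.351

Exit C_A = C_{A0}(1−X) = 4.26×0.489 = 2.083 mol/L.
In a CSTR the entire volume is at exit conditions, so r_P = 0.137×2.083^2 = 0.5945 and r_Q = 0.130×2.083 = 0.2708.
Fraction of consumed A going to P: r_P/(r_P+r_Q) = 0.6870.
C_P = 0.6870·C_{A0}·X = 0.6870×4.26×0.511 = 1.50 mol/L; Y_P = C_P/C_{A0} = 0.351.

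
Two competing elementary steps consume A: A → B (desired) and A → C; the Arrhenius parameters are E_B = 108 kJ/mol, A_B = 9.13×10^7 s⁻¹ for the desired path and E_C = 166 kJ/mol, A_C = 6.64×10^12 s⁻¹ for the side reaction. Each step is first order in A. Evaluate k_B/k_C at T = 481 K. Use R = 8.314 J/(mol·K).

27.4

k_B/k_C = (A_B/A_C)·exp[−(E_B−E_C)/(RT)] = (A_B/A_C)·exp[(E_C−E_B)/(RT)].
(E_C−E_B)/(RT) = (166−108)×10³/(8.314×481) = 58000/3999 = 14.50.
k_B/k_C = (9.13×10^7/6.64×10^12)·exp(14.50) = 1.375×10^-5 × 1.990×10^6 = 27.4.
Since E_B < E_C, lowering the temperature improves selectivity toward B.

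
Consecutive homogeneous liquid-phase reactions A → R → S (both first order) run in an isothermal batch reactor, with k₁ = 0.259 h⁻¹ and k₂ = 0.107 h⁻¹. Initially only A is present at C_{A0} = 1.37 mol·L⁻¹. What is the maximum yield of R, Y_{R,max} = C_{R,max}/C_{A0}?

0.537

Evaluating C_R at t_opt = ln(k₂/k₁)/(k₂−k₁) gives C_{R,max}/C_{A0} = (k₁/k₂)^[k₂/(k₂−k₁)].
= (0.259/0.107)^(0.107/(0.107−0.259)) = (2.421)^(-0.7039) = 0.5367.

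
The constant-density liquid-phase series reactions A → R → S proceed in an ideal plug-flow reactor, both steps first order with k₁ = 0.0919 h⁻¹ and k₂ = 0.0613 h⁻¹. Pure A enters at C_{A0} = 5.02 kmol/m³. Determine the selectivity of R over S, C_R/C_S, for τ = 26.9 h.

Solving the coupled first-order balances gives C_R(τ) = [k₁/(k₂−k₁)]·C_{A0}·(e^(−k₁τ) − e^(−k₂τ)).
e^(−k₁τ) = e^(−0.0919×26.9) = e^(−2.472) = 0.08441; e^(−k₂τ) = e^(−1.649) = 0.1922.
C_R = 0.0919×5.02/(0.0613−0.0919) × (0.08441−0.1922) = (-15.08)×(-0.1078) = 1.626 kmol/m³.
C_A = C_{A0}e^(−k₁τ) = 0.4237 kmol/m³, so C_S = C_{A0}−C_A−C_R = 2.970 kmol/m³; C_R/C_S = 0.547.

0.547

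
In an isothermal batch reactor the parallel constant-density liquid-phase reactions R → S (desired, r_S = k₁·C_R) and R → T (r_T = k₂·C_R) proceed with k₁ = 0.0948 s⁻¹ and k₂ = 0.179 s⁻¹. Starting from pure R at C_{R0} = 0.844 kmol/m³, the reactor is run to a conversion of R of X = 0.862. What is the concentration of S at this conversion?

0.252 kmol/m³

C_R = C_{R0}(1−X) = 0.1165 kmol/m³.
Both paths are first order in R, so the instantaneous fraction to S is constant: dC_S/d(−C_R) = k₁/(k₁+k₂) = 0.3462.
C_S = 0.3462·(C_{R0}−C_R) = 0.3462×0.7275 = 0.252 kmol/m³.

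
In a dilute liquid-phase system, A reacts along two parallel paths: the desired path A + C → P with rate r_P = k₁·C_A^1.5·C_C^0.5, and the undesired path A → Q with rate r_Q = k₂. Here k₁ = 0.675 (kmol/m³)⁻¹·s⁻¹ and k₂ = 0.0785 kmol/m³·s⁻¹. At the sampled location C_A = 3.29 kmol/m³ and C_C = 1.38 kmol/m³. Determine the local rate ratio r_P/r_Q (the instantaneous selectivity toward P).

60.3

S_{P/Q} = r_P/r_Q = (k₁·C_A^1.5·C_C^0.5)/(k₂) = (k₁/k₂)·C_A^1.5·C_C^0.5.
= (0.675×3.290^1.5×1.380^0.5) / (0.0785) = 4.732/0.07850 = 60.3.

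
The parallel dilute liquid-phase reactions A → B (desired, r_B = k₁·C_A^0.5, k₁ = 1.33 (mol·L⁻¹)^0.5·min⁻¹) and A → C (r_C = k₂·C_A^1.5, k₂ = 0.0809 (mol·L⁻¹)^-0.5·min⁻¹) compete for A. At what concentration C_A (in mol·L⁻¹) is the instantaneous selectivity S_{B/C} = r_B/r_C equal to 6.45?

S_{B/C} = (k₁/k₂)·C_A⁻¹ ⇒ C_A = (S·k₂/k₁)^(-1).
= (6.45×0.0809/1.33)^(-1) = (0.3923)^(-1) = 2.55 mol·L⁻¹.

2.55 mol·L⁻¹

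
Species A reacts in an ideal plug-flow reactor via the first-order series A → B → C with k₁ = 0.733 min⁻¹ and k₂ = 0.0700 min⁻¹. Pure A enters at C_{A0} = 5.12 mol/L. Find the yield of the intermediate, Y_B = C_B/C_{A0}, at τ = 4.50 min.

0.766

The intermediate concentration in a first-order A→B→C sequence is C_B = k₁C_{A0}(e^(−k₁τ) − e^(−k₂τ))/(k₂−k₁).
e^(−k₁τ) = e^(−0.733×4.50) = e^(−3.298) = 0.03694; e^(−k₂τ) = e^(−0.3150) = 0.7298.
C_B = 0.733×5.12/(0.0700−0.733) × (0.03694−0.7298) = (-5.661)×(-0.6929) = 3.922 mol/L.
Y_B = C_B/C_{A0} = 3.922/5.12 = 0.766.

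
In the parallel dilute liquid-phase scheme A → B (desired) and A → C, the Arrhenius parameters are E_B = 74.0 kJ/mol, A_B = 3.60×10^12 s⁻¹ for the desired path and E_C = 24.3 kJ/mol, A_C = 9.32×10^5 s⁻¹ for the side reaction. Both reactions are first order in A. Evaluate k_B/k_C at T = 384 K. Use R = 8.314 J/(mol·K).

k_B/k_C = (A_B/A_C)·exp[−(E_B−E_C)/(RT)] = (A_B/A_C)·exp[(E_C−E_B)/(RT)].
(E_C−E_B)/(RT) = (24.3−74.0)×10³/(8.314×384) = -49700/3193 = -15.57.
k_B/k_C = (3.60×10^12/9.32×10^5)·exp(-15.57) = 3.863×10^6 × 1.735×10^-7 = 0.670.

0.670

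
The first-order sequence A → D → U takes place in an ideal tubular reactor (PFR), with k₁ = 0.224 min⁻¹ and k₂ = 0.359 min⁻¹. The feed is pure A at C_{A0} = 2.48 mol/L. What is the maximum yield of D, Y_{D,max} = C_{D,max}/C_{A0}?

At the optimum, C_{D,max}/C_{A0} = (k₁/k₂)^[k₂/(k₂−k₁)].
= (0.224/0.359)^(0.359/(0.359−0.224)) = (0.6240)^(2.659) = 0.2853.

0.285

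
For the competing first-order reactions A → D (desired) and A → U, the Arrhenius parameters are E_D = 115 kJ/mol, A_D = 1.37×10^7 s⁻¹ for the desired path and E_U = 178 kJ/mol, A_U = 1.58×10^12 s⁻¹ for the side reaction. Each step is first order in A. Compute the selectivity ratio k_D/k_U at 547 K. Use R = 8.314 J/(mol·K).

9.00

With equal orders, S_{D/U} = k_D/k_U = (A_D/A_U)·exp[(E_U−E_D)/(RT)].
(E_U−E_D)/(RT) = (178−115)×10³/(8.314×547) = 63000/4548 = 13.85.
k_D/k_U = (1.37×10^7/1.58×10^12)·exp(13.85) = 8.671×10^-6 × 1.038×10^6 = 9.00.
Since E_D < E_U, lowering the temperature improves selectivity toward D.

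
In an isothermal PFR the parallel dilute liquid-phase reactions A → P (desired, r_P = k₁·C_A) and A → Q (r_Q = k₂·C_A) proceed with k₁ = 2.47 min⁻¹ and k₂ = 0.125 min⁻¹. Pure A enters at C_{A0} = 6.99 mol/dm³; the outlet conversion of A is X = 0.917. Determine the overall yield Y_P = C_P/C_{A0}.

0.873

C_A = C_{A0}(1−X) = 0.5802 mol/dm³.
Both paths are first order in A, so the instantaneous fraction to P is constant: dC_P/d(−C_A) = k₁/(k₁+k₂) = 0.9518.
C_P = 0.9518·(C_{A0}−C_A) = 0.9518×6.410 = 6.10 mol/dm³.
Y_P = C_P/C_{A0} = 6.101/6.99 = 0.873.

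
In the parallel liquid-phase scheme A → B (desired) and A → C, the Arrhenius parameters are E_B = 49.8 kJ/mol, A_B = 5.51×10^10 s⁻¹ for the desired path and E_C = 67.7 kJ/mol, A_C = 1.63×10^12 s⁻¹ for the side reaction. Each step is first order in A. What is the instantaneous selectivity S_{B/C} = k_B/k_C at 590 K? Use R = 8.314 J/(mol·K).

1.30

Since both paths have the same order in A, the concentration cancels and S_{B/C} = k_B/k_C = (A_B/A_C)·exp[(E_C−E_B)/(RT)].
(E_C−E_B)/(RT) = (67.7−49.8)×10³/(8.314×590) = 17900/4905 = 3.649.
k_B/k_C = (5.51×10^10/1.63×10^12)·exp(3.649) = 0.03380 × 38.44 = 1.30.
Since E_B < E_C, lowering the temperature improves selectivity toward B.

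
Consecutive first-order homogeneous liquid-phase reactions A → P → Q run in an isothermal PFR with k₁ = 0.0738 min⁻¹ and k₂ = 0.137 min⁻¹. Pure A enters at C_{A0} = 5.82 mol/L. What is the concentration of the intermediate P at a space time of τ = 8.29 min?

1.50 mol/L

Solving the coupled first-order balances gives C_P(τ) = [k₁/(k₂−k₁)]·C_{A0}·(e^(−k₁τ) − e^(−k₂τ)).
e^(−k₁τ) = e^(−0.0738×8.29) = e^(−0.6118) = 0.5424; e^(−k₂τ) = e^(−1.136) = 0.3212.
C_P = 0.0738×5.82/(0.137−0.0738) × (0.5424−0.3212) = 6.796×0.2212 = 1.503 mol/L.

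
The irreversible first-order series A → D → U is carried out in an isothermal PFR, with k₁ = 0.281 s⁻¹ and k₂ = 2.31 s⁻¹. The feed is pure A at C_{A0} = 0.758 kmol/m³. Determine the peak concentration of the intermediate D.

For a first-order series the maximum intermediate yield is C_{D,max}/C_{A0} = (k₁/k₂)^[k₂/(k₂−k₁)].
= (0.281/2.31)^(2.31/(2.31−0.281)) = (0.1216)^(1.138) = 0.09086.
C_{D,max} = 0.09086×0.758 = 0.0689 kmol/m³.

0.0689 kmol/m³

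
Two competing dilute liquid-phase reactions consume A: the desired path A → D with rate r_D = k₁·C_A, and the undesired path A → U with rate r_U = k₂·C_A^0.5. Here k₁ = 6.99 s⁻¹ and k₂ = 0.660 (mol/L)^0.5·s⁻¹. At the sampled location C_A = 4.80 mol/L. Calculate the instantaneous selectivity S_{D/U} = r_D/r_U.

23.2

S_{D/U} = r_D/r_U = (k₁·C_A)/(k₂·C_A^0.5) = (k₁/k₂)·C_A^0.5.
= (6.99×4.800) / (0.660×4.800^0.5) = 33.55/1.446 = 23.2.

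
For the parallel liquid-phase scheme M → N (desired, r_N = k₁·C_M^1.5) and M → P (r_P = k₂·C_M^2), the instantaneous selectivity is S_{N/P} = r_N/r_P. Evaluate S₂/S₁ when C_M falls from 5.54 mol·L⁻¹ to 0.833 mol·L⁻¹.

2.58

S_{N/P} = (k₁/k₂)·C_M^-0.5, so S₂/S₁ = (C_{M,2}/C_{M,1})^-0.5.
= (0.833/5.54)^(-0.5) = (0.1504)^(-0.5) = 2.58.
Selectivity toward N rises as C_M falls — low-concentration operation is favoured.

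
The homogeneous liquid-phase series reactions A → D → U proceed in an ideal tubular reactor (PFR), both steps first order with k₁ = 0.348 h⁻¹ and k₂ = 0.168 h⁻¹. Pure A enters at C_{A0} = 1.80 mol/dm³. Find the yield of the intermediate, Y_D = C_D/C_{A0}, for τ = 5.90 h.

0.469

Solving the coupled first-order balances gives C_D(τ) = [k₁/(k₂−k₁)]·C_{A0}·(e^(−k₁τ) − e^(−k₂τ)).
e^(−k₁τ) = e^(−0.348×5.90) = e^(−2.053) = 0.1283; e^(−k₂τ) = e^(−0.9912) = 0.3711.
C_D = 0.348×1.80/(0.168−0.348) × (0.1283−0.3711) = (-3.480)×(-0.2428) = 0.8450 mol/dm³.
Y_D = C_D/C_{A0} = 0.8450/1.80 = 0.469.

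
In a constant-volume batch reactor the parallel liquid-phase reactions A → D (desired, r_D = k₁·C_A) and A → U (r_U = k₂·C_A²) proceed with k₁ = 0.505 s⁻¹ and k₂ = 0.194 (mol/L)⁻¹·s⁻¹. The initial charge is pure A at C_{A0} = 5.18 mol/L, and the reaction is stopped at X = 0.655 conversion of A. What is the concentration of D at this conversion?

1.49 mol/L

C_A = C_{A0}(1−X) = 1.787 mol/L.
Along a PFR/batch, dC_D/dC_A = −r_D/(r_D+r_U) = −k₁/(k₁+k₂·C_A).
Integrating from C_{A0} to C_A: C_D = (0.505/0.194)·ln[(0.505+0.194·5.18)/(0.505+0.194·1.79)] = 2.603·ln(1.510/0.8517) = 1.490 mol/L.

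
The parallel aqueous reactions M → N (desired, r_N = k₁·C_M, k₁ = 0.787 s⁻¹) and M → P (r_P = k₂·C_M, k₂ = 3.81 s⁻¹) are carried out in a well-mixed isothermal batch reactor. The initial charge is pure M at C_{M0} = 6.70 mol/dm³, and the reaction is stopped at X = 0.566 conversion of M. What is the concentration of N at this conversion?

C_M = C_{M0}(1−X) = 2.908 mol/dm³.
Both paths are first order in M, so the instantaneous fraction to N is constant: dC_N/d(−C_M) = k₁/(k₁+k₂) = 0.1712.
C_N = 0.1712·(C_{M0}−C_M) = 0.1712×3.792 = 0.649 mol/dm³.

0.649 mol/dm³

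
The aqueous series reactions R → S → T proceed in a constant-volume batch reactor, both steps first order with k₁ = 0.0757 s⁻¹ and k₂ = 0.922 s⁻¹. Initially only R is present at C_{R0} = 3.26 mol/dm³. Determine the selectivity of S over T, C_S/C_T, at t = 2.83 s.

0.516

Solving the coupled first-order balances gives C_S(t) = [k₁/(k₂−k₁)]·C_{R0}·(e^(−k₁t) − e^(−k₂t)).
e^(−k₁t) = e^(−0.0757×2.83) = e^(−0.2142) = 0.8072; e^(−k₂t) = e^(−2.609) = 0.07359.
C_S = 0.0757×3.26/(0.922−0.0757) × (0.8072−0.07359) = 0.2916×0.7336 = 0.2139 mol/dm³.
C_R = C_{R0}e^(−k₁t) = 2.631 mol/dm³, so C_T = C_{R0}−C_R−C_S = 0.4147 mol/dm³; C_S/C_T = 0.516.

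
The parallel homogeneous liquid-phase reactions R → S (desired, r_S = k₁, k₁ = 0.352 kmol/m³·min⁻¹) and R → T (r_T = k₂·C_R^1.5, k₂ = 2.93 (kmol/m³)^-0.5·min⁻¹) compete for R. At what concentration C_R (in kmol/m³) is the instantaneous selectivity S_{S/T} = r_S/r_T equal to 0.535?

0.369 kmol/m³

S_{S/T} = (k₁/k₂)·C_R^-1.5 ⇒ C_R = (S·k₂/k₁)^(1/(-1.5)).
= (0.535×2.93/0.352)^(-0.6667) = (4.453)^(-0.6667) = 0.369 kmol/m³.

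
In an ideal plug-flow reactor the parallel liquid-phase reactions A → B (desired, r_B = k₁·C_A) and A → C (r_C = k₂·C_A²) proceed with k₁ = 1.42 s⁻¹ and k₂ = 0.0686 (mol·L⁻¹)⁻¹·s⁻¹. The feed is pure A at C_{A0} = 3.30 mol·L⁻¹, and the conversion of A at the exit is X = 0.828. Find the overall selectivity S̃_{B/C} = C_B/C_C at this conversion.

C_A = C_{A0}(1−X) = 0.5676 mol·L⁻¹.
Along a PFR/batch, dC_B/dC_A = −r_B/(r_B+r_C) = −k₁/(k₁+k₂·C_A).
Integrating from C_{A0} to C_A: C_B = (1.42/0.0686)·ln[(1.42+0.0686·3.30)/(1.42+0.0686·0.568)] = 20.70·ln(1.646/1.459) = 2.502 mol·L⁻¹.
C_C = (C_{A0}−C_A)−C_B = 0.2304 mol·L⁻¹; S̃_{B/C} = 2.502/0.2304 = 10.9.

10.9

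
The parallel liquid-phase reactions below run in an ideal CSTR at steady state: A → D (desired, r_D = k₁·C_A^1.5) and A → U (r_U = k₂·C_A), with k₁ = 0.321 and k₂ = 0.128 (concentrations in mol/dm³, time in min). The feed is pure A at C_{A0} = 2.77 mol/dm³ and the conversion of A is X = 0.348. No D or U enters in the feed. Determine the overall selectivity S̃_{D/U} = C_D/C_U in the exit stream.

Exit C_A = C_{A0}(1−X) = 2.77×0.652 = 1.806 mol/dm³.
A CSTR operates uniformly at the exit composition, giving r_D = 0.7791 and r_U = 0.2312 (each k·C_A^n at C_A = 1.806).
Overall selectivity = C_D/C_U = r_Dτ/(r_Uτ) = r_D/r_U = 3.37.

3.37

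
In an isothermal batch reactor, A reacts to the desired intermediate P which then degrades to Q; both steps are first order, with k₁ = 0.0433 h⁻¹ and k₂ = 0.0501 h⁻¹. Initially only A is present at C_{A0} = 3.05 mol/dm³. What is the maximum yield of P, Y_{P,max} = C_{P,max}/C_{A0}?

Evaluating C_P at t_opt = ln(k₂/k₁)/(k₂−k₁) gives C_{P,max}/C_{A0} = (k₁/k₂)^[k₂/(k₂−k₁)].
= (0.0433/0.0501)^(0.0501/(0.0501−0.0433)) = (0.8643)^(7.368) = 0.3414.

0.341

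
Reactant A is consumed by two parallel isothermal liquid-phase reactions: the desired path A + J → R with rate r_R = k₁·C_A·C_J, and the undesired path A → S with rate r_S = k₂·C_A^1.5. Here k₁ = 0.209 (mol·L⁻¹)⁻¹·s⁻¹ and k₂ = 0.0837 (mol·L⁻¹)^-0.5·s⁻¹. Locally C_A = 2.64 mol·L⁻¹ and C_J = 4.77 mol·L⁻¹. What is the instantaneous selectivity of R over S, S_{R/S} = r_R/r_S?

S_{R/S} = r_R/r_S = (k₁·C_A·C_J)/(k₂·C_A^1.5) = (k₁/k₂)·C_A^-0.5·C_J.
= (0.209×2.640×4.770) / (0.0837×2.640^1.5) = 2.632/0.3590 = 7.33.

7.33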